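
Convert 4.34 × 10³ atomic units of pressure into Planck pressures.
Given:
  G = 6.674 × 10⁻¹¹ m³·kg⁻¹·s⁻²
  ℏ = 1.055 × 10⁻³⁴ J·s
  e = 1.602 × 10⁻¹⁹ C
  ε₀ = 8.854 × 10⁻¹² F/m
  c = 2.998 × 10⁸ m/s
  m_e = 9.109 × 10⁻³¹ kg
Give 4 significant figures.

2.744 × 10⁻⁹⁷

atomic unit of pressure: P_au = E_h/a₀³ = m_e⁴e¹⁰/((4πε₀)⁵ℏ⁸) = 2.929 × 10¹³ Pa
Planck pressure: p_P = c⁷/(ℏG²) = 4.632 × 10¹¹³ Pa
4.34 × 10³ × 2.929 × 10¹³ / 4.632 × 10¹¹³ = 2.744 × 10⁻⁹⁷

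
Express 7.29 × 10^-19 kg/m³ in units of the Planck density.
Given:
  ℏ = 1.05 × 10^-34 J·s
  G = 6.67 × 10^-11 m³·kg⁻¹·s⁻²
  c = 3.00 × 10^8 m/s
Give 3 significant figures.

Planck density: ρ_P = c⁵/(ℏG²) = 5.20 × 10^96 kg/m³.
7.29 × 10^-19 / 5.20 × 10^96 = 1.40 × 10^-115

1.40 × 10^-115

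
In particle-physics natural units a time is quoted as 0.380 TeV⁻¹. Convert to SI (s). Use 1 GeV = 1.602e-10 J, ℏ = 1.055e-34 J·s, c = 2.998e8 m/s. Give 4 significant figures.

2.502e-28 s

A time is [E]⁻¹ in ℏ=c=1; restore one factor of ℏ.
1 GeV⁻¹ → ℏ × (1 GeV in J)⁻¹ = 6.586e-25 s.
Convert the energy scale: 0.380 TeV⁻¹ = 3.80e-4 GeV⁻¹.
Result: 3.80e-4 × 6.586e-25 = 2.502e-28 s.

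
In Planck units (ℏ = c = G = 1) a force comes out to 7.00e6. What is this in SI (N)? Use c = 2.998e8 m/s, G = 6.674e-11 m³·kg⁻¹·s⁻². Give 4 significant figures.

One Planck force: F_P = c⁴/G = 1.210e44 N.
7.00e6 × 1.210e44 N = 8.473e50 N

8.473e50 N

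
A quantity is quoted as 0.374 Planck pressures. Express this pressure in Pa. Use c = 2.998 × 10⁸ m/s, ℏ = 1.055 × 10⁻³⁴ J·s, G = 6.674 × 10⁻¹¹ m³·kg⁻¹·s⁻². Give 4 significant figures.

One Planck pressure: p_P = c⁷/(ℏG²) = 4.632 × 10¹¹³ Pa.
0.374 × 4.632 × 10¹¹³ Pa = 1.732 × 10¹¹³ Pa

1.732 × 10¹¹³ Pa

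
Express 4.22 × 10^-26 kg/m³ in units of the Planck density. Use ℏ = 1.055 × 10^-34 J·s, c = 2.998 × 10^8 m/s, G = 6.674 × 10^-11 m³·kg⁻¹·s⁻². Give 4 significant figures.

Planck density: ρ_P = c⁵/(ℏG²) = 5.154 × 10^96 kg/m³.
4.22 × 10^-26 / 5.154 × 10^96 = 8.188 × 10^-123

8.188 × 10^-123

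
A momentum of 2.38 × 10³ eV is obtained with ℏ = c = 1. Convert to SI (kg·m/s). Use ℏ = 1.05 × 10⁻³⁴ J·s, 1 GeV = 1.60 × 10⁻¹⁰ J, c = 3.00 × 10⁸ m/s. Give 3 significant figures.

1.27 × 10⁻²⁴ kg·m/s

Momentum is [E]/c; divide by c.
1 GeV → 1/c × (1 GeV in J) = 5.33 × 10⁻¹⁹ kg·m/s.
Convert the energy scale: 2.38 × 10³ eV = 2.38 × 10⁻⁶ GeV.
Result: 2.38 × 10⁻⁶ × 5.33 × 10⁻¹⁹ = 1.27 × 10⁻²⁴ kg·m/s.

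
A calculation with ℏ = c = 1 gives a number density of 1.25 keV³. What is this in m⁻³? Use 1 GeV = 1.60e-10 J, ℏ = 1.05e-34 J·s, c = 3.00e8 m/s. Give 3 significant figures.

1.64e29 m⁻³

Number density is [L]⁻³ = [E]³/(ℏc)³.
1 GeV³ → 1/(ℏc)³ × (1 GeV in J)³ = 1.31e47 m⁻³.
Convert the energy scale: 1.25 keV³ = 1.25e-18 GeV³.
Result: 1.25e-18 × 1.31e47 = 1.64e29 m⁻³.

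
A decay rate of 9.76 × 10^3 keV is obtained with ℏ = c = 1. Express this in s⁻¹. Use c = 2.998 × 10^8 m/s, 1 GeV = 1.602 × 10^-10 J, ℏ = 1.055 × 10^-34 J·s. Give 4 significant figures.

1.482 × 10^22 s⁻¹

A rate is [E]/ℏ; divide by ℏ.
1 GeV → 1/ℏ × (1 GeV in J) = 1.518 × 10^24 s⁻¹.
Convert the energy scale: 9.76 × 10^3 keV = 9.76 × 10^-3 GeV.
Result: 9.76 × 10^-3 × 1.518 × 10^24 = 1.482 × 10^22 s⁻¹.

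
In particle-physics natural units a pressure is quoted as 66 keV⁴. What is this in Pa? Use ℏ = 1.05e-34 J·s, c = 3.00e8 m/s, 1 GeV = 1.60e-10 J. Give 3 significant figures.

1.38e15 Pa

Pressure is [E]/[L]³ = [E]⁴/(ℏc)³.
1 GeV⁴ → 1/(ℏc)³ × (1 GeV in J)⁴ = 2.10e37 Pa.
Convert the energy scale: 66 keV⁴ = 6.60e-23 GeV⁴.
Result: 6.60e-23 × 2.10e37 = 1.38e15 Pa.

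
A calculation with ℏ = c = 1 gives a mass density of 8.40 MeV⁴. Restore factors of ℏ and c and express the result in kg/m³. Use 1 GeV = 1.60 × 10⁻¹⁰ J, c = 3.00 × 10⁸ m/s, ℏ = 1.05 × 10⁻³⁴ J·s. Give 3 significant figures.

1.96 × 10⁹ kg/m³

Mass density is [E]/(c²[L]³) = [E]⁴/(ℏ³c⁵).
1 GeV⁴ → 1/(ℏ³c⁵) × (1 GeV in J)⁴ = 2.33 × 10²⁰ kg/m³.
Convert the energy scale: 8.40 MeV⁴ = 8.40 × 10⁻¹² GeV⁴.
Result: 8.40 × 10⁻¹² × 2.33 × 10²⁰ = 1.96 × 10⁹ kg/m³.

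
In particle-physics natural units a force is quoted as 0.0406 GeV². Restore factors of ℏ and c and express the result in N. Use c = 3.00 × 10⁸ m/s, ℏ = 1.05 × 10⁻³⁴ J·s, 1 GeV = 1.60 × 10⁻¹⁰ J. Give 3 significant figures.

3.30 × 10⁴ N

Force is [E]/[L] = [E]²/(ℏc); restore (ℏc)⁻¹.
1 GeV² → 1/(ℏc) × (1 GeV in J)² = 8.13 × 10⁵ N.
Result: 0.0406 × 8.13 × 10⁵ = 3.30 × 10⁴ N.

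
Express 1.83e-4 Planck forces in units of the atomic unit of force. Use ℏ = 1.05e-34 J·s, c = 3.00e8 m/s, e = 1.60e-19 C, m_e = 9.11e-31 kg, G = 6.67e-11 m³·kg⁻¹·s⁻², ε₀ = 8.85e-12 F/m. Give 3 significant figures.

Planck force: F_P = c⁴/G = 1.21e44 N
atomic unit of force: F_au = E_h/a₀ = m_e²e⁶/((4πε₀)³ℏ⁴) = 8.33e-8 N
1.83e-4 × 1.21e44 / 8.33e-8 = 2.67e47

2.67e47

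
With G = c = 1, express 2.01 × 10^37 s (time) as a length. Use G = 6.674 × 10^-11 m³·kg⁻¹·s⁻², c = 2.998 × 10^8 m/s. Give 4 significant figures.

6.026 × 10^45 m

Time → length via c.
2.01 × 10^37 s × (c) = 6.026 × 10^45 m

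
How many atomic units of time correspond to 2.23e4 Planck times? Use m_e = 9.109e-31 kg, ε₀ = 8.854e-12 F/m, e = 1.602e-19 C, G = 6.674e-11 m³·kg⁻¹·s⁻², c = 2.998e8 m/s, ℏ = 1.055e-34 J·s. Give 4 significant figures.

Planck time: t_P = √(ℏG/c⁵) = 5.392e-44 s
atomic unit of time: τ_au = (4πε₀)²ℏ³/(m_e e⁴) = 2.423e-17 s
2.23e4 × 5.392e-44 / 2.423e-17 = 4.963e-23

4.963e-23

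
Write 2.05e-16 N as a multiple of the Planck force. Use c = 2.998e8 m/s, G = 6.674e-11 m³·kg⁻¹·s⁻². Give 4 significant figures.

Planck force: F_P = c⁴/G = 1.210e44 N.
2.05e-16 / 1.210e44 = 1.694e-60

1.694e-60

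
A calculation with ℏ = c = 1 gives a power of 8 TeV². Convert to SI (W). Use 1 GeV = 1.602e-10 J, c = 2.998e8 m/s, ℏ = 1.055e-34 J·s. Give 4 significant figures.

Power is [E]/[T] = [E]²/ℏ.
1 GeV² → 1/ℏ × (1 GeV in J)² = 2.433e14 W.
Convert the energy scale: 8 TeV² = 8.00e6 GeV².
Result: 8.00e6 × 2.433e14 = 1.946e21 W.

1.946e21 W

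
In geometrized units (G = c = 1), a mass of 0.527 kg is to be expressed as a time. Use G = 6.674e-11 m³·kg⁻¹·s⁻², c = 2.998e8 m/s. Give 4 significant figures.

Mass → time via G/c³.
0.527 kg × (G/c³) = 1.305e-36 s

1.305e-36 s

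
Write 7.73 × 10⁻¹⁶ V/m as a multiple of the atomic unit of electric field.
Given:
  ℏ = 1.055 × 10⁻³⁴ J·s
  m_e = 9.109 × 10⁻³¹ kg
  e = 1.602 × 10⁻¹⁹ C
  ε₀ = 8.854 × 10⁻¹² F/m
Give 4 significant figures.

1.507 × 10⁻²⁷

atomic unit of electric field: E_au = E_h/(e a₀) = m_e²e⁵/((4πε₀)³ℏ⁴) = 5.131 × 10¹¹ V/m.
7.73 × 10⁻¹⁶ / 5.131 × 10¹¹ = 1.507 × 10⁻²⁷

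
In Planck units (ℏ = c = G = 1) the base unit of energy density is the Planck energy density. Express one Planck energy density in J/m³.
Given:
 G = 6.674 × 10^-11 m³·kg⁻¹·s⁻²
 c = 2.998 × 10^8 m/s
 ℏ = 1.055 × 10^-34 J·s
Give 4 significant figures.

u_P = c⁷/(ℏG²)
  = 2.177 × 10^59 / 4.699 × 10^-55
  = 4.632 × 10^113 J/m³

4.632 × 10^113 J/m³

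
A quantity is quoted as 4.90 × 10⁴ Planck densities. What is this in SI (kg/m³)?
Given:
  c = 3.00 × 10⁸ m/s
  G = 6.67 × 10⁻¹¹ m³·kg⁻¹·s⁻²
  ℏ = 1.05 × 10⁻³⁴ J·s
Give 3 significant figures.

One Planck density: ρ_P = c⁵/(ℏG²) = 5.20 × 10⁹⁶ kg/m³.
4.90 × 10⁴ × 5.20 × 10⁹⁶ kg/m³ = 2.55 × 10¹⁰¹ kg/m³

2.55 × 10¹⁰¹ kg/m³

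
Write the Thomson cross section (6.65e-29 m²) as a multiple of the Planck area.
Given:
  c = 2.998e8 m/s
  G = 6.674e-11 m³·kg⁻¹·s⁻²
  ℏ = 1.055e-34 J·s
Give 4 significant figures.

2.545e41

Planck area: A_P = ℏG/c³ = 2.613e-70 m².
6.65e-29 / 2.613e-70 = 2.545e41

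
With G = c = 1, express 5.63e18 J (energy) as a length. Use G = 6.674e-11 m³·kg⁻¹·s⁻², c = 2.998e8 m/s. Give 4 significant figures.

4.651e-26 m

Energy → length via G/c⁴.
5.63e18 J × (G/c⁴) = 4.651e-26 m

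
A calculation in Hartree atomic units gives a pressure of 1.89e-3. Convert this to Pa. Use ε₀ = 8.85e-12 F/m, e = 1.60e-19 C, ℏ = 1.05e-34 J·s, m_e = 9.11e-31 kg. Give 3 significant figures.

5.69e10 Pa

One atomic unit of pressure: P_au = E_h/a₀³ = m_e⁴e¹⁰/((4πε₀)⁵ℏ⁸) = 3.01e13 Pa.
1.89e-3 × 3.01e13 Pa = 5.69e10 Pa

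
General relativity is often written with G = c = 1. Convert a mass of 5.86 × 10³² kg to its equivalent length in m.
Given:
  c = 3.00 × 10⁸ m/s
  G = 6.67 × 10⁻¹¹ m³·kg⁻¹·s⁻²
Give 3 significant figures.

4.34 × 10⁵ m

In G = c = 1 units mass has dimensions of length; the conversion factor is G/c².
5.86 × 10³² kg × (G/c²) = 4.34 × 10⁵ m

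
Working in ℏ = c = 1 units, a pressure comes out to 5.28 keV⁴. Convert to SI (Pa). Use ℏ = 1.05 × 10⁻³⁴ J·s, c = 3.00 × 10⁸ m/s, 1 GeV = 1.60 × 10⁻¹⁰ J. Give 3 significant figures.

Pressure is [E]/[L]³ = [E]⁴/(ℏc)³.
1 GeV⁴ → 1/(ℏc)³ × (1 GeV in J)⁴ = 2.10 × 10³⁷ Pa.
Convert the energy scale: 5.28 keV⁴ = 5.28 × 10⁻²⁴ GeV⁴.
Result: 5.28 × 10⁻²⁴ × 2.10 × 10³⁷ = 1.11 × 10¹⁴ Pa.

1.11 × 10¹⁴ Pa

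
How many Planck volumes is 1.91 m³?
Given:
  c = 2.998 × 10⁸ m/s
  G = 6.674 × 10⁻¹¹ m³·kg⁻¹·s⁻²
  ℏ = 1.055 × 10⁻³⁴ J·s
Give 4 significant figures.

Planck volume: V_P = (ℏG/c³)^(3/2) = 4.224 × 10⁻¹⁰⁵ m³.
1.91 / 4.224 × 10⁻¹⁰⁵ = 4.522 × 10¹⁰⁴

4.522 × 10¹⁰⁴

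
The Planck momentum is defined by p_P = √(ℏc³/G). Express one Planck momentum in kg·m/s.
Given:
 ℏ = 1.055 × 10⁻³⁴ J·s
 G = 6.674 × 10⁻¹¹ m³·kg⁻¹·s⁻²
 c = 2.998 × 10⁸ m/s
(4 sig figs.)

p_P = √(ℏc³/G)
  = √(42.60)
  = 6.527 kg·m/s

6.527 kg·m/s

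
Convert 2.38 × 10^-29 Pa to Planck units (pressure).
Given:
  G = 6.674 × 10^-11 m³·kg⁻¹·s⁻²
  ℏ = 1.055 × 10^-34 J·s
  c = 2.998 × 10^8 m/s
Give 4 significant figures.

Planck pressure: p_P = c⁷/(ℏG²) = 4.632 × 10^113 Pa.
2.38 × 10^-29 / 4.632 × 10^113 = 5.138 × 10^-143

5.138 × 10^-143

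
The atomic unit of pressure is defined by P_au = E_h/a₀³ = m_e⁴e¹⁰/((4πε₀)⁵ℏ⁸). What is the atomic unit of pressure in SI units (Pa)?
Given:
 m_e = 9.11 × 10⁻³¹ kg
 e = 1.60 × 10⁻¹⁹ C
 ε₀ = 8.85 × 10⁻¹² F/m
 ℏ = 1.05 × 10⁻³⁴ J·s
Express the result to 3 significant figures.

3.01 × 10¹³ Pa

P_au = E_h/a₀³ = m_e⁴e¹⁰/((4πε₀)⁵ℏ⁸)
E_h = 4.38 × 10⁻¹⁸ J
a₀ = 5.26 × 10⁻¹¹ m
E_h/a₀³ = 3.01 × 10¹³ Pa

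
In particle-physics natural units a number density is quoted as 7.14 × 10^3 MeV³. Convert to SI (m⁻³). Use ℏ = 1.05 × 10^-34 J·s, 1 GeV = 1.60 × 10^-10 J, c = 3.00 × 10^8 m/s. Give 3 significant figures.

Number density is [L]⁻³ = [E]³/(ℏc)³.
1 GeV³ → 1/(ℏc)³ × (1 GeV in J)³ = 1.31 × 10^47 m⁻³.
Convert the energy scale: 7.14 × 10^3 MeV³ = 7.14 × 10^-6 GeV³.
Result: 7.14 × 10^-6 × 1.31 × 10^47 = 9.36 × 10^41 m⁻³.

9.36 × 10^41 m⁻³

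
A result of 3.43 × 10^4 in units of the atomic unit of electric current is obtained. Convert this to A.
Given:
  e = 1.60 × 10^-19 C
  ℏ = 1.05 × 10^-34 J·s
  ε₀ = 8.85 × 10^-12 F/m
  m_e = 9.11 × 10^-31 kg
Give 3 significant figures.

229 A

One atomic unit of electric current: I_au = e E_h/ℏ = m_e e⁵/((4πε₀)²ℏ³) = 6.67 × 10^-3 A.
3.43 × 10^4 × 6.67 × 10^-3 A = 229 A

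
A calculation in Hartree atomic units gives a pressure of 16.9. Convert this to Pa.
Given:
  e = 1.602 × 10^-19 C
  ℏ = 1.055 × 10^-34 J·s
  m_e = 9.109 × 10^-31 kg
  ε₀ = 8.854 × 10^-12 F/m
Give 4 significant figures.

One atomic unit of pressure: P_au = E_h/a₀³ = m_e⁴e¹⁰/((4πε₀)⁵ℏ⁸) = 2.929 × 10^13 Pa.
16.9 × 2.929 × 10^13 Pa = 4.950 × 10^14 Pa

4.950 × 10^14 Pa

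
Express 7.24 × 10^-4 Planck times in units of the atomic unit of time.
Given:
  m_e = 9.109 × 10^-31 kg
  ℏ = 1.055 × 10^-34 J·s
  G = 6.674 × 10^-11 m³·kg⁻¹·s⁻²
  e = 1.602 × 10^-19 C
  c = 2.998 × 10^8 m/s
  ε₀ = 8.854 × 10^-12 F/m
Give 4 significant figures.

1.611 × 10^-30

Planck time: t_P = √(ℏG/c⁵) = 5.392 × 10^-44 s
atomic unit of time: τ_au = (4πε₀)²ℏ³/(m_e e⁴) = 2.423 × 10^-17 s
7.24 × 10^-4 × 5.392 × 10^-44 / 2.423 × 10^-17 = 1.611 × 10^-30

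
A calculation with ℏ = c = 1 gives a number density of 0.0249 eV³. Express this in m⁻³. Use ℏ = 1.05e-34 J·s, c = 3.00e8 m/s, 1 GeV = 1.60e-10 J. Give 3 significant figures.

3.26e18 m⁻³

Number density is [L]⁻³ = [E]³/(ℏc)³.
1 GeV³ → 1/(ℏc)³ × (1 GeV in J)³ = 1.31e47 m⁻³.
Convert the energy scale: 0.0249 eV³ = 2.49e-29 GeV³.
Result: 2.49e-29 × 1.31e47 = 3.26e18 m⁻³.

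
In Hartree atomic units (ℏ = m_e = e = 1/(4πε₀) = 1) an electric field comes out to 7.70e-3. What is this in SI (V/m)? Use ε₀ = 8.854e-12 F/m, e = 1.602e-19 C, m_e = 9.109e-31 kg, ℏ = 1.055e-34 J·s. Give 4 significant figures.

One atomic unit of electric field: E_au = E_h/(e a₀) = m_e²e⁵/((4πε₀)³ℏ⁴) = 5.131e11 V/m.
7.70e-3 × 5.131e11 V/m = 3.951e9 V/m

3.951e9 V/m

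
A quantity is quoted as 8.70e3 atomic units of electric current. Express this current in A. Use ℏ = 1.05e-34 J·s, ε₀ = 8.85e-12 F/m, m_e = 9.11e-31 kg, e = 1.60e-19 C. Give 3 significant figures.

One atomic unit of electric current: I_au = e E_h/ℏ = m_e e⁵/((4πε₀)²ℏ³) = 6.67e-3 A.
8.70e3 × 6.67e-3 A = 58 A

58 A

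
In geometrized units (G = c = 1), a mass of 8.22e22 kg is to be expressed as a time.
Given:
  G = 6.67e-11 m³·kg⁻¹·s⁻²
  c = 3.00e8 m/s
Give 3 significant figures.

2.03e-13 s

Mass → time via G/c³.
8.22e22 kg × (G/c³) = 2.03e-13 s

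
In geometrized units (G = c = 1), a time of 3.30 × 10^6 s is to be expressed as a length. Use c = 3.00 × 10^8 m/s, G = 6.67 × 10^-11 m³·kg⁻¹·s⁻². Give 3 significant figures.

Time → length via c.
3.30 × 10^6 s × (c) = 9.90 × 10^14 m

9.90 × 10^14 m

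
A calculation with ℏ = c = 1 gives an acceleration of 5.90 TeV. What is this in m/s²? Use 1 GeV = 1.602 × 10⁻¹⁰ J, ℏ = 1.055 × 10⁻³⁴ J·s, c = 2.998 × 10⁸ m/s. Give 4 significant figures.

2.686 × 10³⁶ m/s²

Acceleration is [L]/[T]² = c·[E]/ℏ.
1 GeV → c/ℏ × (1 GeV in J) = 4.552 × 10³² m/s².
Convert the energy scale: 5.90 TeV = 5.90 × 10³ GeV.
Result: 5.90 × 10³ × 4.552 × 10³² = 2.686 × 10³⁶ m/s².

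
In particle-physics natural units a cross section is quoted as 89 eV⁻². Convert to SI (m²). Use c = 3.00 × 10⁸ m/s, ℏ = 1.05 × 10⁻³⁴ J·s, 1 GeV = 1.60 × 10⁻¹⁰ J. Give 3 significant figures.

Area is [L]² = [E]⁻²·(ℏc)²; restore (ℏc)².
1 GeV⁻² → (ℏc)² × (1 GeV in J)⁻² = 3.88 × 10⁻³² m².
Convert the energy scale: 89 eV⁻² = 8.90 × 10¹⁹ GeV⁻².
Result: 8.90 × 10¹⁹ × 3.88 × 10⁻³² = 3.45 × 10⁻¹² m².

3.45 × 10⁻¹² m²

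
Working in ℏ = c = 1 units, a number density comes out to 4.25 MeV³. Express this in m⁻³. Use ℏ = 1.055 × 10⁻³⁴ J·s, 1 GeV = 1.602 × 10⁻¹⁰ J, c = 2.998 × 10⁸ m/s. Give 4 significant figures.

5.522 × 10³⁸ m⁻³

Number density is [L]⁻³ = [E]³/(ℏc)³.
1 GeV³ → 1/(ℏc)³ × (1 GeV in J)³ = 1.299 × 10⁴⁷ m⁻³.
Convert the energy scale: 4.25 MeV³ = 4.25 × 10⁻⁹ GeV³.
Result: 4.25 × 10⁻⁹ × 1.299 × 10⁴⁷ = 5.522 × 10³⁸ m⁻³.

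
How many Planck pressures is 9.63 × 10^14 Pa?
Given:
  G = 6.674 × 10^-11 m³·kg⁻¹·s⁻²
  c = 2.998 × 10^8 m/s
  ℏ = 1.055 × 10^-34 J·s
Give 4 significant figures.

2.079 × 10^-99

Planck pressure: p_P = c⁷/(ℏG²) = 4.632 × 10^113 Pa.
9.63 × 10^14 / 4.632 × 10^113 = 2.079 × 10^-99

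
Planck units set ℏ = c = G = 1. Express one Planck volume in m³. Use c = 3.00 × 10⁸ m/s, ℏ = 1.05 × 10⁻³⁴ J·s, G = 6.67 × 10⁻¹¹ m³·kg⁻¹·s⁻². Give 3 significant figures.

Dimensional analysis gives V_P = (ℏG/c³)^(3/2).
  = √(1.75 × 10⁻²⁰⁹)
  = 4.18 × 10⁻¹⁰⁵ m³

4.18 × 10⁻¹⁰⁵ m³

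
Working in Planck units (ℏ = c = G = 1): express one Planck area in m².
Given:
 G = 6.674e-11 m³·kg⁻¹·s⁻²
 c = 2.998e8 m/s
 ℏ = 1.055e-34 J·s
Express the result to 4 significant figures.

Dimensional analysis gives A_P = ℏG/c³.
  = 7.041e-45 / 2.695e25
  = 2.613e-70 m²

2.613e-70 m²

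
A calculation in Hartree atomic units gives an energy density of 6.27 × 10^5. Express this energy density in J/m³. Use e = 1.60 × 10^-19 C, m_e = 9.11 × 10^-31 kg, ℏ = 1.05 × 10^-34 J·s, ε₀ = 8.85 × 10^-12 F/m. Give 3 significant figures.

One atomic unit of energy density: u_au = E_h/a₀³ = m_e⁴e¹⁰/((4πε₀)⁵ℏ⁸) = 3.01 × 10^13 J/m³.
6.27 × 10^5 × 3.01 × 10^13 J/m³ = 1.89 × 10^19 J/m³

1.89 × 10^19 J/m³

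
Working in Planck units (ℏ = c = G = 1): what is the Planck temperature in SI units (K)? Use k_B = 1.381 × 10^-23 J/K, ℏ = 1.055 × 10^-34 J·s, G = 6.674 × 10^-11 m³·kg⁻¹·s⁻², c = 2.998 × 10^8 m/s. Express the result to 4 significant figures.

1.417 × 10^32 K

Dimensional analysis gives T_P = √(ℏc⁵/G) / k_B.
  = √(3.828 × 10^18) × 7.241 × 10^22
  = 1.417 × 10^32 K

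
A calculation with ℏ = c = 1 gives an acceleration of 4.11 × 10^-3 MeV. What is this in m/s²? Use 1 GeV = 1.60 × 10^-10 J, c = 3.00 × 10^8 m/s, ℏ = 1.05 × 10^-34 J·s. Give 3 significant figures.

Acceleration is [L]/[T]² = c·[E]/ℏ.
1 GeV → c/ℏ × (1 GeV in J) = 4.57 × 10^32 m/s².
Convert the energy scale: 4.11 × 10^-3 MeV = 4.11 × 10^-6 GeV.
Result: 4.11 × 10^-6 × 4.57 × 10^32 = 1.88 × 10^27 m/s².

1.88 × 10^27 m/s²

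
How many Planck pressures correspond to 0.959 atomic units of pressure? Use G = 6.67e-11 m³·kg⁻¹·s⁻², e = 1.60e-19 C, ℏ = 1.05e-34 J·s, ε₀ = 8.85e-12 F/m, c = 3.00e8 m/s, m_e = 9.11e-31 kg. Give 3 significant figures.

atomic unit of pressure: P_au = E_h/a₀³ = m_e⁴e¹⁰/((4πε₀)⁵ℏ⁸) = 3.01e13 Pa
Planck pressure: p_P = c⁷/(ℏG²) = 4.68e113 Pa
0.959 × 3.01e13 / 4.68e113 = 6.17e-101

6.17e-101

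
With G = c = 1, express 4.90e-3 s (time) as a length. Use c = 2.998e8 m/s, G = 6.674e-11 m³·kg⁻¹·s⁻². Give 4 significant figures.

Time → length via c.
4.90e-3 s × (c) = 1.469e6 m

1.469e6 m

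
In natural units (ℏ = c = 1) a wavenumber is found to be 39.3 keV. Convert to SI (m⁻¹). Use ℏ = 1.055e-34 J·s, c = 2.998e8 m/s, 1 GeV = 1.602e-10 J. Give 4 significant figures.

1.991e11 m⁻¹

Inverse length is [E]/(ℏc).
1 GeV → 1/(ℏc) × (1 GeV in J) = 5.065e15 m⁻¹.
Convert the energy scale: 39.3 keV = 3.93e-5 GeV.
Result: 3.93e-5 × 5.065e15 = 1.991e11 m⁻¹.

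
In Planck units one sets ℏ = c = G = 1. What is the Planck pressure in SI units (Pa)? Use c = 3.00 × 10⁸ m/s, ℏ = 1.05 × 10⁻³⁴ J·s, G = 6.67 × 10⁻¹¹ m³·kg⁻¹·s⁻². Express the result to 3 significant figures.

p_P = c⁷/(ℏG²)
  = 2.19 × 10⁵⁹ / 4.67 × 10⁻⁵⁵
  = 4.68 × 10¹¹³ Pa

4.68 × 10¹¹³ Pa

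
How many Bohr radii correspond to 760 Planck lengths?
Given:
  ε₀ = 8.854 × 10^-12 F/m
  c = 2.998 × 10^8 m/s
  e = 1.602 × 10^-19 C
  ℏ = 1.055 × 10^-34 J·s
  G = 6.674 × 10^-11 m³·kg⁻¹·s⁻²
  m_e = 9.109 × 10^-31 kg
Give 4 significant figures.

2.319 × 10^-22

Planck length: ℓ_P = √(ℏG/c³) = 1.616 × 10^-35 m
Bohr radius: a₀ = 4πε₀ℏ²/(m_e e²) = 5.297 × 10^-11 m
760 × 1.616 × 10^-35 / 5.297 × 10^-11 = 2.319 × 10^-22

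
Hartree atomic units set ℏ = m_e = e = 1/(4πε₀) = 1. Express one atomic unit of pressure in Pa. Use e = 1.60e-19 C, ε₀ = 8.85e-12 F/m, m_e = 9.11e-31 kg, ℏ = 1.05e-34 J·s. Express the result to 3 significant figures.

3.01e13 Pa

From ℏ = m_e = e = 1/(4πε₀) = 1 the pressure scale is P_au = E_h/a₀³ = m_e⁴e¹⁰/((4πε₀)⁵ℏ⁸).
E_h = 4.38e-18 J
a₀ = 5.26e-11 m
E_h/a₀³ = 3.01e13 Pa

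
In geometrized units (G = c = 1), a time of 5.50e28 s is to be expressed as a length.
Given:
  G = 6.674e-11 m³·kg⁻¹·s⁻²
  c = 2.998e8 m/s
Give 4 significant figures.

Time → length via c.
5.50e28 s × (c) = 1.649e37 m

1.649e37 m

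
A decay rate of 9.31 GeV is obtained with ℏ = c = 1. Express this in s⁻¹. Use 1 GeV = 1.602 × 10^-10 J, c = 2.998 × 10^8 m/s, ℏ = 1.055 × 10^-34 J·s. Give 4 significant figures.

1.414 × 10^25 s⁻¹

A rate is [E]/ℏ; divide by ℏ.
1 GeV → 1/ℏ × (1 GeV in J) = 1.518 × 10^24 s⁻¹.
Result: 9.31 × 1.518 × 10^24 = 1.414 × 10^25 s⁻¹.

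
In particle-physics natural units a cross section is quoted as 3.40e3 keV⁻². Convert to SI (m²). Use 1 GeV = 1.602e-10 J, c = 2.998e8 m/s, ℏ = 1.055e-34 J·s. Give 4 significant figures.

1.325e-16 m²

Area is [L]² = [E]⁻²·(ℏc)²; restore (ℏc)².
1 GeV⁻² → (ℏc)² × (1 GeV in J)⁻² = 3.898e-32 m².
Convert the energy scale: 3.40e3 keV⁻² = 3.40e15 GeV⁻².
Result: 3.40e15 × 3.898e-32 = 1.325e-16 m².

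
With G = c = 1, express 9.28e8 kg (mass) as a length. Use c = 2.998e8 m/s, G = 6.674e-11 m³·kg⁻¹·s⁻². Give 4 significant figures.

In G = c = 1 units mass has dimensions of length; the conversion factor is G/c².
9.28e8 kg × (G/c²) = 6.891e-19 m

6.891e-19 m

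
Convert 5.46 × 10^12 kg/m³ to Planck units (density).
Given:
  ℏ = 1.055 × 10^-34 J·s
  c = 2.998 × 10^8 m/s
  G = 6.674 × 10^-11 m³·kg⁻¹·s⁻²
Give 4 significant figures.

1.059 × 10^-84

Planck density: ρ_P = c⁵/(ℏG²) = 5.154 × 10^96 kg/m³.
5.46 × 10^12 / 5.154 × 10^96 = 1.059 × 10^-84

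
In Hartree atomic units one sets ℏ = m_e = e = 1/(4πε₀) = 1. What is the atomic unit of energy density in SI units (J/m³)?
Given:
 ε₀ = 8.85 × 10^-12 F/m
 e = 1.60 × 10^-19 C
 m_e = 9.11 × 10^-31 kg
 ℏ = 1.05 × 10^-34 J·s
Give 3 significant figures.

u_au = E_h/a₀³ = m_e⁴e¹⁰/((4πε₀)⁵ℏ⁸)
E_h = 4.38 × 10^-18 J
a₀ = 5.26 × 10^-11 m
E_h/a₀³ = 3.01 × 10^13 J/m³

3.01 × 10^13 J/m³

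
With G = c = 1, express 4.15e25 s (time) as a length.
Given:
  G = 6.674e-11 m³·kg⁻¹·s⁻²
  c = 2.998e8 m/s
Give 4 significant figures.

Time → length via c.
4.15e25 s × (c) = 1.244e34 m

1.244e34 m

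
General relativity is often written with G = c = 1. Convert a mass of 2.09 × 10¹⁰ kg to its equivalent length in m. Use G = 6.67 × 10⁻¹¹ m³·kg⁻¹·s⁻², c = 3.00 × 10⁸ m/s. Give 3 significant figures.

In G = c = 1 units mass has dimensions of length; the conversion factor is G/c².
2.09 × 10¹⁰ kg × (G/c²) = 1.55 × 10⁻¹⁷ m

1.55 × 10⁻¹⁷ m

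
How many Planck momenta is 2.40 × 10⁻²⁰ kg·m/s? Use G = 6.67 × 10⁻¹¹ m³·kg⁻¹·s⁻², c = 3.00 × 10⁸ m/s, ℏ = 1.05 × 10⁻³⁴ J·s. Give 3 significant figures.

3.68 × 10⁻²¹

Planck momentum: p_P = √(ℏc³/G) = 6.52 kg·m/s.
2.40 × 10⁻²⁰ / 6.52 = 3.68 × 10⁻²¹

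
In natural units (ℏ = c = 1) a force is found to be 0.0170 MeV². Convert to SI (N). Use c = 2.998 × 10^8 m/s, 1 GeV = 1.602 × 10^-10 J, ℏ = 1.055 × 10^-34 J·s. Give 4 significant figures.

Force is [E]/[L] = [E]²/(ℏc); restore (ℏc)⁻¹.
1 GeV² → 1/(ℏc) × (1 GeV in J)² = 8.114 × 10^5 N.
Convert the energy scale: 0.0170 MeV² = 1.70 × 10^-8 GeV².
Result: 1.70 × 10^-8 × 8.114 × 10^5 = 0.01379 N.

0.01379 N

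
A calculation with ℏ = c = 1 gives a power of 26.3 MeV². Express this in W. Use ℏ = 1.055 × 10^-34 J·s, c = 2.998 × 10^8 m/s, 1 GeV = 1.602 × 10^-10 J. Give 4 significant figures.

6.398 × 10^9 W

Power is [E]/[T] = [E]²/ℏ.
1 GeV² → 1/ℏ × (1 GeV in J)² = 2.433 × 10^14 W.
Convert the energy scale: 26.3 MeV² = 2.63 × 10^-5 GeV².
Result: 2.63 × 10^-5 × 2.433 × 10^14 = 6.398 × 10^9 W.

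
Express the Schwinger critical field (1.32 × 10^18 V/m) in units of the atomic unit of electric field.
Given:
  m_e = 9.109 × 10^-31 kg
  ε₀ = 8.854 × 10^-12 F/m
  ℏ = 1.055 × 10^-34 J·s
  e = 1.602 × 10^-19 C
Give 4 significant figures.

atomic unit of electric field: E_au = E_h/(e a₀) = m_e²e⁵/((4πε₀)³ℏ⁴) = 5.131 × 10^11 V/m.
1.32 × 10^18 / 5.131 × 10^11 = 2.573 × 10^6

2.573 × 10^6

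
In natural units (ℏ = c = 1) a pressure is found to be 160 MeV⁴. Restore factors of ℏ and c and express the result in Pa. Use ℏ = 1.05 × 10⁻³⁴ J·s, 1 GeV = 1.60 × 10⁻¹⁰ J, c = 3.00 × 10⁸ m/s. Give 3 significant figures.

Pressure is [E]/[L]³ = [E]⁴/(ℏc)³.
1 GeV⁴ → 1/(ℏc)³ × (1 GeV in J)⁴ = 2.10 × 10³⁷ Pa.
Convert the energy scale: 160 MeV⁴ = 1.60 × 10⁻¹⁰ GeV⁴.
Result: 1.60 × 10⁻¹⁰ × 2.10 × 10³⁷ = 3.35 × 10²⁷ Pa.

3.35 × 10²⁷ Pa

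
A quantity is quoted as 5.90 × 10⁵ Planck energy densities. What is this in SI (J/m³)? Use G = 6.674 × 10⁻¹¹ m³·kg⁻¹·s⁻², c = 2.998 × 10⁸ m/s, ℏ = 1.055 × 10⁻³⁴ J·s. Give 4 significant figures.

One Planck energy density: u_P = c⁷/(ℏG²) = 4.632 × 10¹¹³ J/m³.
5.90 × 10⁵ × 4.632 × 10¹¹³ J/m³ = 2.733 × 10¹¹⁹ J/m³

2.733 × 10¹¹⁹ J/m³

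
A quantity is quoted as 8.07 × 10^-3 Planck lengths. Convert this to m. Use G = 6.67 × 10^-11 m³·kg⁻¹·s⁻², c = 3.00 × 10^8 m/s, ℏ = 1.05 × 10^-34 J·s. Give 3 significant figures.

1.30 × 10^-37 m

One Planck length: ℓ_P = √(ℏG/c³) = 1.61 × 10^-35 m.
8.07 × 10^-3 × 1.61 × 10^-35 m = 1.30 × 10^-37 m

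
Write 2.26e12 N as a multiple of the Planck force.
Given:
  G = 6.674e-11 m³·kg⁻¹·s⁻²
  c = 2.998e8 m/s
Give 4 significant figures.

1.867e-32

Planck force: F_P = c⁴/G = 1.210e44 N.
2.26e12 / 1.210e44 = 1.867e-32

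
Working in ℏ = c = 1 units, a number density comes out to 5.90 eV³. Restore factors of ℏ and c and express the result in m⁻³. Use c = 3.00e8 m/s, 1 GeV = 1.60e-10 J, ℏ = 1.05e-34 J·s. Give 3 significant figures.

Number density is [L]⁻³ = [E]³/(ℏc)³.
1 GeV³ → 1/(ℏc)³ × (1 GeV in J)³ = 1.31e47 m⁻³.
Convert the energy scale: 5.90 eV³ = 5.90e-27 GeV³.
Result: 5.90e-27 × 1.31e47 = 7.73e20 m⁻³.

7.73e20 m⁻³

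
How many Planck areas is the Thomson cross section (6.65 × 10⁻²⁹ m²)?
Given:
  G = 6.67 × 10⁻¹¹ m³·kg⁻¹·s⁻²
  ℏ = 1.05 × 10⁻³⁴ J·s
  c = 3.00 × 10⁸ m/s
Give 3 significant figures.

2.56 × 10⁴¹

Planck area: A_P = ℏG/c³ = 2.59 × 10⁻⁷⁰ m².
6.65 × 10⁻²⁹ / 2.59 × 10⁻⁷⁰ = 2.56 × 10⁴¹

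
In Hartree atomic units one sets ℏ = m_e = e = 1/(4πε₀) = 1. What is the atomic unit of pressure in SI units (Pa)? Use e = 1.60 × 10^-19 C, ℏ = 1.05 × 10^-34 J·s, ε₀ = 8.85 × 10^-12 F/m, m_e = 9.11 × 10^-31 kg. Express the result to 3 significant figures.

P_au = E_h/a₀³ = m_e⁴e¹⁰/((4πε₀)⁵ℏ⁸)
E_h = 4.38 × 10^-18 J
a₀ = 5.26 × 10^-11 m
E_h/a₀³ = 3.01 × 10^13 Pa

3.01 × 10^13 Pa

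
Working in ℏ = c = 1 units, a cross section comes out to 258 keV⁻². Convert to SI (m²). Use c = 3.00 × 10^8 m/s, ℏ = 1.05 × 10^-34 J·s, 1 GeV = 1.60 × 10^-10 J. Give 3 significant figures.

1.00 × 10^-17 m²

Area is [L]² = [E]⁻²·(ℏc)²; restore (ℏc)².
1 GeV⁻² → (ℏc)² × (1 GeV in J)⁻² = 3.88 × 10^-32 m².
Convert the energy scale: 258 keV⁻² = 2.58 × 10^14 GeV⁻².
Result: 2.58 × 10^14 × 3.88 × 10^-32 = 1.00 × 10^-17 m².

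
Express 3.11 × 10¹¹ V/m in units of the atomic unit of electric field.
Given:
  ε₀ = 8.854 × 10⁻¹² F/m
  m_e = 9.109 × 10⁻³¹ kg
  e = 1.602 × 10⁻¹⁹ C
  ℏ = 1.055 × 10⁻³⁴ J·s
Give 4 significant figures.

0.6061

atomic unit of electric field: E_au = E_h/(e a₀) = m_e²e⁵/((4πε₀)³ℏ⁴) = 5.131 × 10¹¹ V/m.
3.11 × 10¹¹ / 5.131 × 10¹¹ = 0.6061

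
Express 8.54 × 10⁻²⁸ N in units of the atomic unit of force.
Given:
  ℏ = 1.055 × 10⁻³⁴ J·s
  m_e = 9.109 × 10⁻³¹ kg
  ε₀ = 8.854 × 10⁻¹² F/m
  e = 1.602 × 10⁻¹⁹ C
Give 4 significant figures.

atomic unit of force: F_au = E_h/a₀ = m_e²e⁶/((4πε₀)³ℏ⁴) = 8.220 × 10⁻⁸ N.
8.54 × 10⁻²⁸ / 8.220 × 10⁻⁸ = 1.039 × 10⁻²⁰

1.039 × 10⁻²⁰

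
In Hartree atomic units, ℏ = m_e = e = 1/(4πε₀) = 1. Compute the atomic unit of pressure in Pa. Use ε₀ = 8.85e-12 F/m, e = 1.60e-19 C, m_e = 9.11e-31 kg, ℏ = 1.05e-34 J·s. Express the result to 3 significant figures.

3.01e13 Pa

Dimensional analysis gives P_au = E_h/a₀³ = m_e⁴e¹⁰/((4πε₀)⁵ℏ⁸).
E_h = 4.38e-18 J
a₀ = 5.26e-11 m
E_h/a₀³ = 3.01e13 Pa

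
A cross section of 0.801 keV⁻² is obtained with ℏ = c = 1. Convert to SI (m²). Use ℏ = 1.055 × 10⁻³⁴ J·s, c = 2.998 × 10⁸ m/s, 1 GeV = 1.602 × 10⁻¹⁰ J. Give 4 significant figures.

Area is [L]² = [E]⁻²·(ℏc)²; restore (ℏc)².
1 GeV⁻² → (ℏc)² × (1 GeV in J)⁻² = 3.898 × 10⁻³² m².
Convert the energy scale: 0.801 keV⁻² = 8.01 × 10¹¹ GeV⁻².
Result: 8.01 × 10¹¹ × 3.898 × 10⁻³² = 3.122 × 10⁻²⁰ m².

3.122 × 10⁻²⁰ m²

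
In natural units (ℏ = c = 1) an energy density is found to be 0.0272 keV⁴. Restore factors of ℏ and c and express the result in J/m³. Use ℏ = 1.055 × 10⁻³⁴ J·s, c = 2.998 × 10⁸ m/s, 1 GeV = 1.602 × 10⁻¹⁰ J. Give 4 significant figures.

[E]/[L]³ = [E]⁴/(ℏc)³; restore (ℏc)⁻³.
1 GeV⁴ → 1/(ℏc)³ × (1 GeV in J)⁴ = 2.082 × 10³⁷ J/m³.
Convert the energy scale: 0.0272 keV⁴ = 2.72 × 10⁻²⁶ GeV⁴.
Result: 2.72 × 10⁻²⁶ × 2.082 × 10³⁷ = 5.662 × 10¹¹ J/m³.

5.662 × 10¹¹ J/m³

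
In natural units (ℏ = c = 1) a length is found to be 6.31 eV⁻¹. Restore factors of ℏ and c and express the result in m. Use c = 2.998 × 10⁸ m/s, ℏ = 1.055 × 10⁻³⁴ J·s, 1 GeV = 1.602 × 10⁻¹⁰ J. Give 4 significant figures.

1.246 × 10⁻⁶ m

A length is [E]⁻¹ in ℏ=c=1; restore one factor of ℏc.
1 GeV⁻¹ → ℏc × (1 GeV in J)⁻¹ = 1.974 × 10⁻¹⁶ m.
Convert the energy scale: 6.31 eV⁻¹ = 6.31 × 10⁹ GeV⁻¹.
Result: 6.31 × 10⁹ × 1.974 × 10⁻¹⁶ = 1.246 × 10⁻⁶ m.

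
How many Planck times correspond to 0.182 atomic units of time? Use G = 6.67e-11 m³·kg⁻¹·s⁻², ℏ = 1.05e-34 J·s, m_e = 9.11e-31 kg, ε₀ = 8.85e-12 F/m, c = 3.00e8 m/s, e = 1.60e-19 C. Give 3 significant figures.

8.13e25

atomic unit of time: τ_au = (4πε₀)²ℏ³/(m_e e⁴) = 2.40e-17 s
Planck time: t_P = √(ℏG/c⁵) = 5.37e-44 s
0.182 × 2.40e-17 / 5.37e-44 = 8.13e25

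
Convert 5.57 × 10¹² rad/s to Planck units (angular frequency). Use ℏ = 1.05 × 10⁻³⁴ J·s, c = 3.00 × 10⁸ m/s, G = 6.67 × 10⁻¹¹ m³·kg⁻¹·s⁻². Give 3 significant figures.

2.99 × 10⁻³¹

Planck angular frequency: ω_P = √(c⁵/(ℏG)) = 1.86 × 10⁴³ rad/s.
5.57 × 10¹² / 1.86 × 10⁴³ = 2.99 × 10⁻³¹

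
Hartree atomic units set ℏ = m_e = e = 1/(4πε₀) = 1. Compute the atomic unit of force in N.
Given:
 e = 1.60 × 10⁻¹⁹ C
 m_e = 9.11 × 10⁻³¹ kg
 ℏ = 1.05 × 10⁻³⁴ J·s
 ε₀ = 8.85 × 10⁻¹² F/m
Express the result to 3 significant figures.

From ℏ = m_e = e = 1/(4πε₀) = 1 the force scale is F_au = E_h/a₀ = m_e²e⁶/((4πε₀)³ℏ⁴).
E_h = 4.38 × 10⁻¹⁸ J
a₀ = 5.26 × 10⁻¹¹ m
E_h/a₀ = 8.33 × 10⁻⁸ N

8.33 × 10⁻⁸ N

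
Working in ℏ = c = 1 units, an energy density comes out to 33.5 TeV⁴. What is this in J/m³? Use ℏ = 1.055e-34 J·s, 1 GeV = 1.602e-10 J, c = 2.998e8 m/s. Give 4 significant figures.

[E]/[L]³ = [E]⁴/(ℏc)³; restore (ℏc)⁻³.
1 GeV⁴ → 1/(ℏc)³ × (1 GeV in J)⁴ = 2.082e37 J/m³.
Convert the energy scale: 33.5 TeV⁴ = 3.35e13 GeV⁴.
Result: 3.35e13 × 2.082e37 = 6.973e50 J/m³.

6.973e50 J/m³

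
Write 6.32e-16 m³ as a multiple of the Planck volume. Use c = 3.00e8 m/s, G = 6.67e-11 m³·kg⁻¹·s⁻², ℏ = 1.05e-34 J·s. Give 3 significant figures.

Planck volume: V_P = (ℏG/c³)^(3/2) = 4.18e-105 m³.
6.32e-16 / 4.18e-105 = 1.51e89

1.51e89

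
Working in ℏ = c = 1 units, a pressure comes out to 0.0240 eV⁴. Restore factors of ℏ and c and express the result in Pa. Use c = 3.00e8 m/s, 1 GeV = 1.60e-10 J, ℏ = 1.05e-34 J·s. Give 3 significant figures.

Pressure is [E]/[L]³ = [E]⁴/(ℏc)³.
1 GeV⁴ → 1/(ℏc)³ × (1 GeV in J)⁴ = 2.10e37 Pa.
Convert the energy scale: 0.0240 eV⁴ = 2.40e-38 GeV⁴.
Result: 2.40e-38 × 2.10e37 = 0.503 Pa.

0.503 Pa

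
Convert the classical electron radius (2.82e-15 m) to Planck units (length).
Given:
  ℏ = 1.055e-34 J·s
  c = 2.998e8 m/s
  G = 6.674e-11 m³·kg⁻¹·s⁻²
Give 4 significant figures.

1.745e20

Planck length: ℓ_P = √(ℏG/c³) = 1.616e-35 m.
2.82e-15 / 1.616e-35 = 1.745e20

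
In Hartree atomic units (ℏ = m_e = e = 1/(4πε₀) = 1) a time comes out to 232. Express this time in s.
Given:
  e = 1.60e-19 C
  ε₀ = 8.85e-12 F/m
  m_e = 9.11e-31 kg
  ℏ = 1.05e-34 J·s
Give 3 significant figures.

One atomic unit of time: τ_au = (4πε₀)²ℏ³/(m_e e⁴) = 2.40e-17 s.
232 × 2.40e-17 s = 5.56e-15 s

5.56e-15 s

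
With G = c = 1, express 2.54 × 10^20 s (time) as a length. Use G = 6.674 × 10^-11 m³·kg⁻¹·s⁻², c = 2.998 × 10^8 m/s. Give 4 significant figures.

7.615 × 10^28 m

Time → length via c.
2.54 × 10^20 s × (c) = 7.615 × 10^28 m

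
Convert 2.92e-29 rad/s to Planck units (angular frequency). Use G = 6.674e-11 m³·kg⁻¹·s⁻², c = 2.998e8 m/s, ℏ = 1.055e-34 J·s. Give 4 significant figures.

Planck angular frequency: ω_P = √(c⁵/(ℏG)) = 1.855e43 rad/s.
2.92e-29 / 1.855e43 = 1.574e-72

1.574e-72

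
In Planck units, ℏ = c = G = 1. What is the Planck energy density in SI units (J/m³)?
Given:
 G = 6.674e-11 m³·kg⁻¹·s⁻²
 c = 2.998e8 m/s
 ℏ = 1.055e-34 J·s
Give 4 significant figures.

4.632e113 J/m³

Dimensional analysis gives u_P = c⁷/(ℏG²).
  = 2.177e59 / 4.699e-55
  = 4.632e113 J/m³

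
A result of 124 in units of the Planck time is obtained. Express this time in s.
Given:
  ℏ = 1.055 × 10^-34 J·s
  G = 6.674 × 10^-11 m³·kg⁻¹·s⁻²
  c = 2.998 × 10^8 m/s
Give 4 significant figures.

One Planck time: t_P = √(ℏG/c⁵) = 5.392 × 10^-44 s.
124 × 5.392 × 10^-44 s = 6.686 × 10^-42 s

6.686 × 10^-42 s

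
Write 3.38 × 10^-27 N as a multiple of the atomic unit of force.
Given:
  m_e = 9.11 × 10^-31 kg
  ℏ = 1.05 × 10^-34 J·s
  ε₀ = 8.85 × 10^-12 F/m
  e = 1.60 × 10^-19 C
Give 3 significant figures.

atomic unit of force: F_au = E_h/a₀ = m_e²e⁶/((4πε₀)³ℏ⁴) = 8.33 × 10^-8 N.
3.38 × 10^-27 / 8.33 × 10^-8 = 4.06 × 10^-20

4.06 × 10^-20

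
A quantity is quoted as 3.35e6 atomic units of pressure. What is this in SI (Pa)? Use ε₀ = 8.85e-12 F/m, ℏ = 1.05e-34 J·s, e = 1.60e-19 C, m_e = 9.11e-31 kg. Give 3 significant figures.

One atomic unit of pressure: P_au = E_h/a₀³ = m_e⁴e¹⁰/((4πε₀)⁵ℏ⁸) = 3.01e13 Pa.
3.35e6 × 3.01e13 Pa = 1.01e20 Pa

1.01e20 Pa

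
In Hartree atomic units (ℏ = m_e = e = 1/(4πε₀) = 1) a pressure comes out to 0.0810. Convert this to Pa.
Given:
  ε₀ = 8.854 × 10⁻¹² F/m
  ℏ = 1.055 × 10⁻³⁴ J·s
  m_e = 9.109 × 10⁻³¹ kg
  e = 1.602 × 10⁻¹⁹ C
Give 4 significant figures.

2.373 × 10¹² Pa

One atomic unit of pressure: P_au = E_h/a₀³ = m_e⁴e¹⁰/((4πε₀)⁵ℏ⁸) = 2.929 × 10¹³ Pa.
0.0810 × 2.929 × 10¹³ Pa = 2.373 × 10¹² Pa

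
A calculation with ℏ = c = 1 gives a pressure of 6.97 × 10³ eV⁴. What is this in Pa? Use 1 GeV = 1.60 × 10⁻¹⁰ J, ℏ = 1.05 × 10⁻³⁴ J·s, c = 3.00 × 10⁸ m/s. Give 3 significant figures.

Pressure is [E]/[L]³ = [E]⁴/(ℏc)³.
1 GeV⁴ → 1/(ℏc)³ × (1 GeV in J)⁴ = 2.10 × 10³⁷ Pa.
Convert the energy scale: 6.97 × 10³ eV⁴ = 6.97 × 10⁻³³ GeV⁴.
Result: 6.97 × 10⁻³³ × 2.10 × 10³⁷ = 1.46 × 10⁵ Pa.

1.46 × 10⁵ Pa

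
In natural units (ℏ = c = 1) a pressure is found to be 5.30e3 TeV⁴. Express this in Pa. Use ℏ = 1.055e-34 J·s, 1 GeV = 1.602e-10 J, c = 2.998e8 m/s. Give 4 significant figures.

1.103e53 Pa

Pressure is [E]/[L]³ = [E]⁴/(ℏc)³.
1 GeV⁴ → 1/(ℏc)³ × (1 GeV in J)⁴ = 2.082e37 Pa.
Convert the energy scale: 5.30e3 TeV⁴ = 5.30e15 GeV⁴.
Result: 5.30e15 × 2.082e37 = 1.103e53 Pa.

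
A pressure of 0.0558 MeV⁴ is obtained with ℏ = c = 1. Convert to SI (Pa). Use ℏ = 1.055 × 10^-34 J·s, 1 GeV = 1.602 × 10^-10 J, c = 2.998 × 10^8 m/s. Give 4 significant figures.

1.162 × 10^24 Pa

Pressure is [E]/[L]³ = [E]⁴/(ℏc)³.
1 GeV⁴ → 1/(ℏc)³ × (1 GeV in J)⁴ = 2.082 × 10^37 Pa.
Convert the energy scale: 0.0558 MeV⁴ = 5.58 × 10^-14 GeV⁴.
Result: 5.58 × 10^-14 × 2.082 × 10^37 = 1.162 × 10^24 Pa.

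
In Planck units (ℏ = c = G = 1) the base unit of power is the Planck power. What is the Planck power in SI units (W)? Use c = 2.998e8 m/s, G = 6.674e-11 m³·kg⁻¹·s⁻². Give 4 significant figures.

3.629e52 W

P_P = c⁵/G
  = 2.422e42 / 6.674e-11
  = 3.629e52 W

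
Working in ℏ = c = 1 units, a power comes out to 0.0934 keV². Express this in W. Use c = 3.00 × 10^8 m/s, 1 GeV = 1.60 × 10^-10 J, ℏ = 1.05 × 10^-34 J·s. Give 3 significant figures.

22.8 W

Power is [E]/[T] = [E]²/ℏ.
1 GeV² → 1/ℏ × (1 GeV in J)² = 2.44 × 10^14 W.
Convert the energy scale: 0.0934 keV² = 9.34 × 10^-14 GeV².
Result: 9.34 × 10^-14 × 2.44 × 10^14 = 22.8 W.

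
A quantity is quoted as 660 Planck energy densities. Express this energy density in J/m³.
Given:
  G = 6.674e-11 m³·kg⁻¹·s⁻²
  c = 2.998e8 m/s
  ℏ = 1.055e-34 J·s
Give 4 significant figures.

3.057e116 J/m³

One Planck energy density: u_P = c⁷/(ℏG²) = 4.632e113 J/m³.
660 × 4.632e113 J/m³ = 3.057e116 J/m³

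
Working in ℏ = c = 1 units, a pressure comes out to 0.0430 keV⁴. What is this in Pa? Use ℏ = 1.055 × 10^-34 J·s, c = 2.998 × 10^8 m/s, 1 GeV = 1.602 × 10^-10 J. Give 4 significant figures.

8.951 × 10^11 Pa

Pressure is [E]/[L]³ = [E]⁴/(ℏc)³.
1 GeV⁴ → 1/(ℏc)³ × (1 GeV in J)⁴ = 2.082 × 10^37 Pa.
Convert the energy scale: 0.0430 keV⁴ = 4.30 × 10^-26 GeV⁴.
Result: 4.30 × 10^-26 × 2.082 × 10^37 = 8.951 × 10^11 Pa.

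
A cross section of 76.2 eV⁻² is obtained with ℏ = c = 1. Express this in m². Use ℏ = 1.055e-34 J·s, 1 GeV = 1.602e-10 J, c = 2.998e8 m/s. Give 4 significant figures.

2.970e-12 m²

Area is [L]² = [E]⁻²·(ℏc)²; restore (ℏc)².
1 GeV⁻² → (ℏc)² × (1 GeV in J)⁻² = 3.898e-32 m².
Convert the energy scale: 76.2 eV⁻² = 7.62e19 GeV⁻².
Result: 7.62e19 × 3.898e-32 = 2.970e-12 m².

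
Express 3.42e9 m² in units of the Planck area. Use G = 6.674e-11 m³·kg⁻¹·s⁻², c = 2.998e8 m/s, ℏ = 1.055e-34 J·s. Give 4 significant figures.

1.309e79

Planck area: A_P = ℏG/c³ = 2.613e-70 m².
3.42e9 / 2.613e-70 = 1.309e79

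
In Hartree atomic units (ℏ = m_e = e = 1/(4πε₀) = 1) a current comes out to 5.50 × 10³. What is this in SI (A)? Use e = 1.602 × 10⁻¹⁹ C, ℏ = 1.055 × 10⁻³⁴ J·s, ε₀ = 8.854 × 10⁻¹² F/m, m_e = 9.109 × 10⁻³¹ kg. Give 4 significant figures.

36.37 A

One atomic unit of electric current: I_au = e E_h/ℏ = m_e e⁵/((4πε₀)²ℏ³) = 6.612 × 10⁻³ A.
5.50 × 10³ × 6.612 × 10⁻³ A = 36.37 A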